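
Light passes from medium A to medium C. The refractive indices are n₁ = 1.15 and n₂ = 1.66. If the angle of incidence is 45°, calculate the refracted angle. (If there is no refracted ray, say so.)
sin θ₂ = (n₁/n₂)·sin θ₁ = 0.4899 → θ₂ = 29.33°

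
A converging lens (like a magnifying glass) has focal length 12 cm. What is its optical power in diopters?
P = 1/f = 8.333 D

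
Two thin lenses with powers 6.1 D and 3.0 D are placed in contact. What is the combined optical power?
P_total = P₁ + P₂ = 9.1 D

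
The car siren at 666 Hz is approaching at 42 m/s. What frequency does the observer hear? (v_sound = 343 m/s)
f_obs = f·v/(v − v_s) = 758.9 Hz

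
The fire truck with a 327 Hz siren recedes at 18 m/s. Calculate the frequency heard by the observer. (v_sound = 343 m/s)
f_obs = f·v/(v + v_s) = 310.7 Hz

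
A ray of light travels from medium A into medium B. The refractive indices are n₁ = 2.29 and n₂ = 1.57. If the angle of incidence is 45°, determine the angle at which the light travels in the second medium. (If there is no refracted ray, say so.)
sin θ₂ = (n₁/n₂)·sin θ₁ = 1.031 > 1, so there is no refracted ray — the light undergoes total internal reflection.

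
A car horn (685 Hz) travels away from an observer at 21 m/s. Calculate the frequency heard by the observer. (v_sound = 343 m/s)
f_obs = f·v/(v + v_s) = 645.5 Hz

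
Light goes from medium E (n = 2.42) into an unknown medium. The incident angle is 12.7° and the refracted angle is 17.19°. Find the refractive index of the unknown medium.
n₂ = n₁·sin θ₁ / sin θ₂ = 1.8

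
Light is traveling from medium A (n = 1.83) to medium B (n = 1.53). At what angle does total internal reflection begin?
θc = arcsin(n₂/n₁) = 56.73°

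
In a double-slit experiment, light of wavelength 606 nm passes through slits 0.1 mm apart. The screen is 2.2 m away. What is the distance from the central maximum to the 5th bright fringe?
y = mλL/d = 66.66 mm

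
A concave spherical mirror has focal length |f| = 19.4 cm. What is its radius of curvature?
R = 2|f| = 38.8 cm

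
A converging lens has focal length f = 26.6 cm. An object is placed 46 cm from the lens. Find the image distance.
1/di = 1/f − 1/do → di = 63.07 cm (real image)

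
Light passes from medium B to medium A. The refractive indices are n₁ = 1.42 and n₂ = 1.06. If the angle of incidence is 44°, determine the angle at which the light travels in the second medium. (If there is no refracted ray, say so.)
sin θ₂ = (n₁/n₂)·sin θ₁ = 0.9306 → θ₂ = 68.53°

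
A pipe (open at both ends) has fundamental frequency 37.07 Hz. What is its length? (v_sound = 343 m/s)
L = v/(2f₁) = 4.626 m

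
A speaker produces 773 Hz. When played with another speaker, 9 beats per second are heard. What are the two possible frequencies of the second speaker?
f₂ = 773 ± 9 Hz → 782 Hz or 764 Hz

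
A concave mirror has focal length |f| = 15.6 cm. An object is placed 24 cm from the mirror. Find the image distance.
f = +15.6 cm (concave); 1/di = 1/f − 1/do → di = 44.57 cm (real image, in front of mirror)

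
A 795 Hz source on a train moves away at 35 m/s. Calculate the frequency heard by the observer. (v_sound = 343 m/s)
f_obs = f·v/(v + v_s) = 721.4 Hz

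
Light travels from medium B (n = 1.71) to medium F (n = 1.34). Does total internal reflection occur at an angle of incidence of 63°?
θc = arcsin(n₂/n₁) = 51.59°; 63° > θc, so yes — total internal reflection.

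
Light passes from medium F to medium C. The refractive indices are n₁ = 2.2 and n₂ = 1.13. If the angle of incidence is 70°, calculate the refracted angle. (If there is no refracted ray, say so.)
sin θ₂ = (n₁/n₂)·sin θ₁ = 1.829 > 1, so there is no refracted ray — the light undergoes total internal reflection.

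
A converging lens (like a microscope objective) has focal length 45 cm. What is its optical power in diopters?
P = 1/f = 2.222 D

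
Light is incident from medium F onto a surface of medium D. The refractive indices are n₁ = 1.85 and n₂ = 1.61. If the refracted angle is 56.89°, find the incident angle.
sin θ₁ = (n₂/n₁)·sin θ₂ → θ₁ = 46.8°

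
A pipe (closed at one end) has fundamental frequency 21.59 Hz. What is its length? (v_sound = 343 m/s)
L = v/(4f₁) = 3.972 m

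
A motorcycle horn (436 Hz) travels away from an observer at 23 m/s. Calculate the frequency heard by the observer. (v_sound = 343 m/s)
f_obs = f·v/(v + v_s) = 408.6 Hz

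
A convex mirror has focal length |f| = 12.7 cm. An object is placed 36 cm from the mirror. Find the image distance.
f = −12.7 cm (convex); 1/di = 1/f − 1/do → di = -9.388 cm (virtual image, behind mirror)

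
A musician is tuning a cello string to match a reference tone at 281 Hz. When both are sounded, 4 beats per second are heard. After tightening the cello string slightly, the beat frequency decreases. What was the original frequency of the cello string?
277 Hz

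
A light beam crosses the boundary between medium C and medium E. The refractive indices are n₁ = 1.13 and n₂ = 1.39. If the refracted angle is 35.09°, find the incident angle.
sin θ₁ = (n₂/n₁)·sin θ₂ → θ₁ = 45°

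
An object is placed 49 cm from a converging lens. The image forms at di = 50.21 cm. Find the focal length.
1/f = 1/do + 1/di → f = 24.8 cm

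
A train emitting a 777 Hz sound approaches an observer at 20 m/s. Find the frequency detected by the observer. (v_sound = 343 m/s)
f_obs = f·v/(v − v_s) = 825.1 Hz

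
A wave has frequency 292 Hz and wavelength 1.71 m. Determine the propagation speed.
v = fλ = 499.3 m/s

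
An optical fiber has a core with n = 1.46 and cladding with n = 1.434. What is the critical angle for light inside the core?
θc = arcsin(n_cladding/n_core) = 79.17°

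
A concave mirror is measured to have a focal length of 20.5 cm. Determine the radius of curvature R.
R = 2|f| = 41 cm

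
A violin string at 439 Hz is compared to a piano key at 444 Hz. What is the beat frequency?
5 Hz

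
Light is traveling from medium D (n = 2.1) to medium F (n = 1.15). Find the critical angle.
θc = arcsin(n₂/n₁) = 33.2°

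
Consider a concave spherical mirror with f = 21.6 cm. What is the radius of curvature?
R = 2|f| = 43.2 cm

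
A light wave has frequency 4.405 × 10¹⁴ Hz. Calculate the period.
T = 1/f = 2.270 × 10⁻¹⁵ s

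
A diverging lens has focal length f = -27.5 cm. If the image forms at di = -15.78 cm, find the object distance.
1/do = 1/f − 1/di → do = 37.03 cm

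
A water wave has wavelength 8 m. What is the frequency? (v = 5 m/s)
f = v/λ = 0.625 Hz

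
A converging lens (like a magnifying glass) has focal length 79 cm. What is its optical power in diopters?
P = 1/f = 1.266 D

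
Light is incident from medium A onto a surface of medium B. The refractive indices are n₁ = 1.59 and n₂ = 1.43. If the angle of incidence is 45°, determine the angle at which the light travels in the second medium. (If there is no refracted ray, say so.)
sin θ₂ = (n₁/n₂)·sin θ₁ = 0.7862 → θ₂ = 51.83°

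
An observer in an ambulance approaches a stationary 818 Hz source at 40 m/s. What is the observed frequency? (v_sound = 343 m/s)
f_obs = f·(v + v_o)/v = 913.4 Hz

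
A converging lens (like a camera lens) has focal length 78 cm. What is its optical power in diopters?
P = 1/f = 1.282 D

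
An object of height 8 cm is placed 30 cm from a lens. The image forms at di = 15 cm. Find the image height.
hi = (-di/do) × ho = -4 cm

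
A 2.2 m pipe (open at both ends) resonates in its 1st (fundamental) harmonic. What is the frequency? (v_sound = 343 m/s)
fₙ = nv/(2L) = 77.95 Hz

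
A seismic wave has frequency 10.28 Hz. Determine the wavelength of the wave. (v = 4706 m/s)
λ = v/f = 457.8 m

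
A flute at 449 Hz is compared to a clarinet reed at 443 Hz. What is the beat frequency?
6 Hz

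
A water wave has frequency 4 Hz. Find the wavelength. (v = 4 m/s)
λ = v/f = 1 m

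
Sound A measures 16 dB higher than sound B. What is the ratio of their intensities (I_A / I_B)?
I_A/I_B = 10^(Δβ/10) = 39.81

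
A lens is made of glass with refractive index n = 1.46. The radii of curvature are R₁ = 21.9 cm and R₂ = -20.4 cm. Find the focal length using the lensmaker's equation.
1/f = (n − 1)(1/R₁ − 1/R₂) → f = 22.96 cm (converging lens)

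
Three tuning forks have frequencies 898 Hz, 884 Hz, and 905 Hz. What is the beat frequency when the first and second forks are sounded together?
14 Hz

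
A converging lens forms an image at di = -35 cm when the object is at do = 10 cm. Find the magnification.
M = −di/do = 3.5 (upright image)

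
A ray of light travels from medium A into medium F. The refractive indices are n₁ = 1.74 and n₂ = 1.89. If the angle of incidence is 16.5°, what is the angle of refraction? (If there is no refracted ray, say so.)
sin θ₂ = (n₁/n₂)·sin θ₁ = 0.2615 → θ₂ = 15.16°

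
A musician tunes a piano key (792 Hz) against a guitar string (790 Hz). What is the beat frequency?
2 Hz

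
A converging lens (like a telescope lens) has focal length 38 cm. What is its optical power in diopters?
P = 1/f = 2.632 D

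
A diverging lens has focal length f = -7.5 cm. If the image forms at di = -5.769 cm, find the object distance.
1/do = 1/f − 1/di → do = 25 cm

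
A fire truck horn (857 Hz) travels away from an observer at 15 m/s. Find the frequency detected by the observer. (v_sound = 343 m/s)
f_obs = f·v/(v + v_s) = 821.1 Hz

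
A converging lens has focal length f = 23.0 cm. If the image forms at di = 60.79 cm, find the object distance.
1/do = 1/f − 1/di → do = 37 cm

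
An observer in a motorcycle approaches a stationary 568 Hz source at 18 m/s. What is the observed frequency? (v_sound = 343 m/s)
f_obs = f·(v + v_o)/v = 597.8 Hz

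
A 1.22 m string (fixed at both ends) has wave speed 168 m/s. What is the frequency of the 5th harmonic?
fₙ = nv/(2L) = 344.3 Hz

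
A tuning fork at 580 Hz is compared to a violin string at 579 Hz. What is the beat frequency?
1 Hz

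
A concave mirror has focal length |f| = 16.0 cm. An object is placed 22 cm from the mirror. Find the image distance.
f = +16.0 cm (concave); 1/di = 1/f − 1/do → di = 58.67 cm (real image, in front of mirror)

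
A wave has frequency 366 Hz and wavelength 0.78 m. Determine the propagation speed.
v = fλ = 285.5 m/s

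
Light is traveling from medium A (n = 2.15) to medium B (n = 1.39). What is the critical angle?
θc = arcsin(n₂/n₁) = 40.28°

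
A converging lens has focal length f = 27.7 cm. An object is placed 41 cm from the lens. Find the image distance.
1/di = 1/f − 1/do → di = 85.39 cm (real image)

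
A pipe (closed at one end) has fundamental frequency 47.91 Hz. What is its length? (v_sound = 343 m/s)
L = v/(4f₁) = 1.79 m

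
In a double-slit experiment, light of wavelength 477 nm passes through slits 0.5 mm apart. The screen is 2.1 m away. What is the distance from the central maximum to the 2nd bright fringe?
y = mλL/d = 4.007 mm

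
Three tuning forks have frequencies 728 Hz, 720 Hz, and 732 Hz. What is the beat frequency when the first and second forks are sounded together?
8 Hz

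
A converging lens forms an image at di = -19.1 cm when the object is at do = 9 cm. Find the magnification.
M = −di/do = 2.122 (upright image)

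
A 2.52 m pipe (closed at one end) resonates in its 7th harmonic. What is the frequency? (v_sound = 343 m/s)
fₙ = nv/(4L) = 238.2 Hz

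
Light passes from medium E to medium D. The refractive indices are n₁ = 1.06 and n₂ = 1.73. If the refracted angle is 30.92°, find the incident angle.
sin θ₁ = (n₂/n₁)·sin θ₂ → θ₁ = 57°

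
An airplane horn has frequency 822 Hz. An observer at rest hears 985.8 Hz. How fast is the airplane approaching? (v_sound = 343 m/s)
v_s = v·(1 − f/f_obs) = 56.99 m/s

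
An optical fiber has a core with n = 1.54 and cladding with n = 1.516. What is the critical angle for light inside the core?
θc = arcsin(n_cladding/n_core) = 79.87°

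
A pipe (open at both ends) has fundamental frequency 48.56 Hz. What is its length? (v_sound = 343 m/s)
L = v/(2f₁) = 3.532 m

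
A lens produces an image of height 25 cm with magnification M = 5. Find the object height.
ho = |hi|/|M| = 5 cm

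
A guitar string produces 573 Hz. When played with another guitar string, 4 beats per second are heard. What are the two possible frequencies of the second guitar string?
f₂ = 573 ± 4 Hz → 577 Hz or 569 Hz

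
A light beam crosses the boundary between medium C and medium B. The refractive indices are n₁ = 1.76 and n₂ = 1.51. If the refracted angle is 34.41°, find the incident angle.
sin θ₁ = (n₂/n₁)·sin θ₂ → θ₁ = 29°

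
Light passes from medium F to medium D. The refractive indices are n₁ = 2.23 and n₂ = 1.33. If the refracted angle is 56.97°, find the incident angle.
sin θ₁ = (n₂/n₁)·sin θ₂ → θ₁ = 30°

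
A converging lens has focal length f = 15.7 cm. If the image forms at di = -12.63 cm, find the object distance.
1/do = 1/f − 1/di → do = 6.999 cm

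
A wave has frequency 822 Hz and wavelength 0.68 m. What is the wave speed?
v = fλ = 559 m/s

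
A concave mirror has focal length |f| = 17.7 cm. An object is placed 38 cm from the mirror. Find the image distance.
f = +17.7 cm (concave); 1/di = 1/f − 1/do → di = 33.13 cm (real image, in front of mirror)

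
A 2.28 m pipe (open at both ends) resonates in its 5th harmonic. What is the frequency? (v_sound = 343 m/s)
fₙ = nv/(2L) = 376.1 Hz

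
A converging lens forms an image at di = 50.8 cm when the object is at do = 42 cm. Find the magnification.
M = −di/do = -1.21 (inverted image)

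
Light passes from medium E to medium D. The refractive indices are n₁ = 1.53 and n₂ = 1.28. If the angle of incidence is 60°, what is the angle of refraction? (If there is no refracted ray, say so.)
sin θ₂ = (n₁/n₂)·sin θ₁ = 1.035 > 1, so there is no refracted ray — the light undergoes total internal reflection.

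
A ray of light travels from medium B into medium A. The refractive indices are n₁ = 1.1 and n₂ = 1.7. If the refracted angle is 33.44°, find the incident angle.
sin θ₁ = (n₂/n₁)·sin θ₂ → θ₁ = 58.39°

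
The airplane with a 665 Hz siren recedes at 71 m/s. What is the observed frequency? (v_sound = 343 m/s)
f_obs = f·v/(v + v_s) = 551 Hz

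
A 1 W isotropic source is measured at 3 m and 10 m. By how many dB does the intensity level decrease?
Δβ = 20·log₁₀(r₂/r₁) = 10.46 dB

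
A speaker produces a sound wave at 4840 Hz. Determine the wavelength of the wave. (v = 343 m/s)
λ = v/f = 0.07087 m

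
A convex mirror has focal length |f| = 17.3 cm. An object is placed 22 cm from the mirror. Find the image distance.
f = −17.3 cm (convex); 1/di = 1/f − 1/do → di = -9.684 cm (virtual image, behind mirror)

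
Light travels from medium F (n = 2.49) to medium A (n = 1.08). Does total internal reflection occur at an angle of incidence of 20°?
θc = arcsin(n₂/n₁) = 25.7°; 20° < θc, so no — the ray refracts.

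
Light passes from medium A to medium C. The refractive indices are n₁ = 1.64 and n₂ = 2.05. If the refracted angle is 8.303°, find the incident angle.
sin θ₁ = (n₂/n₁)·sin θ₂ → θ₁ = 10.4°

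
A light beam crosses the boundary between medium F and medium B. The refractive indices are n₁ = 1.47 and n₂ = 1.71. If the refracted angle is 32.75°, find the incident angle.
sin θ₁ = (n₂/n₁)·sin θ₂ → θ₁ = 39°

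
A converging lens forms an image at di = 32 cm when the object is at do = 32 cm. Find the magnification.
M = −di/do = -1 (inverted image)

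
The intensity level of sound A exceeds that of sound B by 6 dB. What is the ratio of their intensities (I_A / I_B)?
I_A/I_B = 10^(Δβ/10) = 3.981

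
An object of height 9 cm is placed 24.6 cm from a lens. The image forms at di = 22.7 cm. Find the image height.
hi = (-di/do) × ho = -8.305 cm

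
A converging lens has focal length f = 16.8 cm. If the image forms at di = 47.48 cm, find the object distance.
1/do = 1/f − 1/di → do = 26 cm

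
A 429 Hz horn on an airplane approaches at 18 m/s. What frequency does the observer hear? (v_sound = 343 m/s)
f_obs = f·v/(v − v_s) = 452.8 Hz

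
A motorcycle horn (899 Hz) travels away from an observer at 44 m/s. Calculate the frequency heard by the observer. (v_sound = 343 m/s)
f_obs = f·v/(v + v_s) = 796.8 Hz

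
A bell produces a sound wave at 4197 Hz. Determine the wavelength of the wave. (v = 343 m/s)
λ = v/f = 0.08173 m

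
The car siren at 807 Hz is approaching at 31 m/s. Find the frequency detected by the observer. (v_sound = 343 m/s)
f_obs = f·v/(v − v_s) = 887.2 Hz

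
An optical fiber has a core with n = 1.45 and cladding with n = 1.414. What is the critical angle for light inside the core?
θc = arcsin(n_cladding/n_core) = 77.21°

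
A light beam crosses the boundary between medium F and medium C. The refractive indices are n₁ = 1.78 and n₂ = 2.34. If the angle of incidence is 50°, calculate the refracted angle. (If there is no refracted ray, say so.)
sin θ₂ = (n₁/n₂)·sin θ₁ = 0.5827 → θ₂ = 35.64°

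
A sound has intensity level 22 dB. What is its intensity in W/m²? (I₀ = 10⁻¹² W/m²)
I = I₀·10^(β/10) = 1.58 × 10⁻¹⁰ W/m²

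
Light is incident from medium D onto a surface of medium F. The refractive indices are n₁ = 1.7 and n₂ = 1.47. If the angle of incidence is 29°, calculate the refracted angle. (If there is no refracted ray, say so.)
sin θ₂ = (n₁/n₂)·sin θ₁ = 0.5607 → θ₂ = 34.1°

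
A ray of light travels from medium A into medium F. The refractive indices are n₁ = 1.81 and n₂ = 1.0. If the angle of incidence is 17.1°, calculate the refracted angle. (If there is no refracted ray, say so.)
sin θ₂ = (n₁/n₂)·sin θ₁ = 0.5322 → θ₂ = 32.16°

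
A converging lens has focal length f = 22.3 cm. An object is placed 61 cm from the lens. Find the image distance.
1/di = 1/f − 1/do → di = 35.15 cm (real image)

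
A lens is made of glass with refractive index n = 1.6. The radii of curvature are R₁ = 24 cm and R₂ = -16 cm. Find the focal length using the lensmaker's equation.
1/f = (n − 1)(1/R₁ − 1/R₂) → f = 16 cm (converging lens)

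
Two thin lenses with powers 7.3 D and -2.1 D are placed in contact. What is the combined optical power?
P_total = P₁ + P₂ = 5.2 D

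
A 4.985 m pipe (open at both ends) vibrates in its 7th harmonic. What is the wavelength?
λₙ = 2L/n = 1.424 m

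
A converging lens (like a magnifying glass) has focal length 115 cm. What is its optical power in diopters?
P = 1/f = 0.8696 D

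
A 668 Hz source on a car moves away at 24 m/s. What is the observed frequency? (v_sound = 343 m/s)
f_obs = f·v/(v + v_s) = 624.3 Hz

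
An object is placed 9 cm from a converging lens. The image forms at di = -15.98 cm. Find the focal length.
1/f = 1/do + 1/di → f = 20.6 cm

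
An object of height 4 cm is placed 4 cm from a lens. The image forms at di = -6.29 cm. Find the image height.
hi = (-di/do) × ho = 6.29 cm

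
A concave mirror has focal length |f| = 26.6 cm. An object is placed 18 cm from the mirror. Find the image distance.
f = +26.6 cm (concave); 1/di = 1/f − 1/do → di = -55.67 cm (virtual image, behind mirror)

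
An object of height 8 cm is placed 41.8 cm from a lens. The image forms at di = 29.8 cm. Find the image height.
hi = (-di/do) × ho = -5.703 cm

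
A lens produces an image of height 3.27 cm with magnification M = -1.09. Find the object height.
ho = |hi|/|M| = 3 cm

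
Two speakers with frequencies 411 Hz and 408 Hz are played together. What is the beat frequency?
3 Hz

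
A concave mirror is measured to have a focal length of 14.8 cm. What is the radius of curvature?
R = 2|f| = 29.6 cm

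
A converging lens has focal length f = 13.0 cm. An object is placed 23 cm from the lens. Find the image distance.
1/di = 1/f − 1/do → di = 29.9 cm (real image)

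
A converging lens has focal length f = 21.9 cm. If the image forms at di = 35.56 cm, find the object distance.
1/do = 1/f − 1/di → do = 57.01 cm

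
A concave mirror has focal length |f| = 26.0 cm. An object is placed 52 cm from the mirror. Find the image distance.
f = +26.0 cm (concave); 1/di = 1/f − 1/do → di = 52 cm (real image, in front of mirror)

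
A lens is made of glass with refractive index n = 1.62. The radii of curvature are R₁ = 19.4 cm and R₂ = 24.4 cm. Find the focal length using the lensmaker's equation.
1/f = (n − 1)(1/R₁ − 1/R₂) → f = 152.7 cm (converging lens)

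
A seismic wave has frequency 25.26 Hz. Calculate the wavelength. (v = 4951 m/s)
λ = v/f = 196 m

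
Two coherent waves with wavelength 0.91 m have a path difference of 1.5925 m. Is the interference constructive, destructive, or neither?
neither (partial) — path difference = 1.75λ, neither a whole number of wavelengths nor an odd multiple of λ/2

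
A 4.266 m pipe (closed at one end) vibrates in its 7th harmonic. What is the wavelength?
λₙ = 4L/n = 2.438 m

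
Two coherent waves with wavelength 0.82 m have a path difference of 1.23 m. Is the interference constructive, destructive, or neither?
destructive — path difference = 1.5λ, an odd multiple of λ/2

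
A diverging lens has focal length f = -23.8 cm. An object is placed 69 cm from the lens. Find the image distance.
1/di = 1/f − 1/do → di = -17.7 cm (virtual image)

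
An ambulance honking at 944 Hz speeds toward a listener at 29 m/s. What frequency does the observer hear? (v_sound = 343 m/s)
f_obs = f·v/(v − v_s) = 1031 Hz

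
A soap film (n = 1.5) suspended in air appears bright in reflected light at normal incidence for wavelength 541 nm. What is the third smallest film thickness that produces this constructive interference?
2nt = (m − ½)λ with m = 3 → t = (m − ½)λ/(2n) = 450.8 nm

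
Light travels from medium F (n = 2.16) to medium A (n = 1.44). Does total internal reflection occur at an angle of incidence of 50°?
θc = arcsin(n₂/n₁) = 41.81°; 50° > θc, so yes — total internal reflection.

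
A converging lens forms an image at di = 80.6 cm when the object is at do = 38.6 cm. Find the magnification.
M = −di/do = -2.088 (inverted image)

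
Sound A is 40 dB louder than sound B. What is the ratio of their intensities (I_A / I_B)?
I_A/I_B = 10^(Δβ/10) = 10000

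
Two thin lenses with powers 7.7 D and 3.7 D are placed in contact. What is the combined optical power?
P_total = P₁ + P₂ = 11.4 D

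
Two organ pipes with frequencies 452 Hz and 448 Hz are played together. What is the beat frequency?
4 Hz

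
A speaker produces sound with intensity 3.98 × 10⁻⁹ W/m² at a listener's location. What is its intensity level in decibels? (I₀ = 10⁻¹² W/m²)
β = 10·log₁₀(I/I₀) = 36 dB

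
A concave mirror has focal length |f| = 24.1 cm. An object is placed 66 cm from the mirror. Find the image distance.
f = +24.1 cm (concave); 1/di = 1/f − 1/do → di = 37.96 cm (real image, in front of mirror)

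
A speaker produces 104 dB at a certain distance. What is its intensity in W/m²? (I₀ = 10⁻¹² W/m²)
I = I₀·10^(β/10) = 2.51 × 10⁻² W/m²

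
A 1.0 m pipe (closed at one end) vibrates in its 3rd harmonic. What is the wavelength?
λₙ = 4L/n = 1.333 m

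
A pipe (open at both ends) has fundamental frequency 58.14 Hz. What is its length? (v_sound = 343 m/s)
L = v/(2f₁) = 2.95 m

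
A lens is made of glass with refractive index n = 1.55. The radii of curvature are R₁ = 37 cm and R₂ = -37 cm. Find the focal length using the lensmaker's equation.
1/f = (n − 1)(1/R₁ − 1/R₂) → f = 33.64 cm (converging lens)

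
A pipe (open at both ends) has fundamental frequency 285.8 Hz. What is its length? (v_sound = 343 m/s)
L = v/(2f₁) = 0.6001 m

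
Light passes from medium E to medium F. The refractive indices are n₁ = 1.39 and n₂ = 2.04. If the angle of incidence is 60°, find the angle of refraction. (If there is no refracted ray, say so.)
sin θ₂ = (n₁/n₂)·sin θ₁ = 0.5901 → θ₂ = 36.16°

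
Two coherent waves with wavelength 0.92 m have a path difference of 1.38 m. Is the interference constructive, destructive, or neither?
destructive — path difference = 1.5λ, an odd multiple of λ/2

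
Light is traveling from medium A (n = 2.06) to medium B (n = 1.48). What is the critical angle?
θc = arcsin(n₂/n₁) = 45.93°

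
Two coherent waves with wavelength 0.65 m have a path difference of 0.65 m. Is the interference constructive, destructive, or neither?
constructive — path difference = 1λ, a whole number of wavelengths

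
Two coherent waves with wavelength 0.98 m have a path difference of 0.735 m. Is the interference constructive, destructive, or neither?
neither (partial) — path difference = 0.75λ, neither a whole number of wavelengths nor an odd multiple of λ/2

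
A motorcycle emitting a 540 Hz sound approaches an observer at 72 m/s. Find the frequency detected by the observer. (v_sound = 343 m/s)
f_obs = f·v/(v − v_s) = 683.5 Hz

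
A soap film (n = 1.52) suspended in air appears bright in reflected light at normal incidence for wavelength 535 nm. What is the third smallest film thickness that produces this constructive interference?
2nt = (m − ½)λ with m = 3 → t = (m − ½)λ/(2n) = 440 nm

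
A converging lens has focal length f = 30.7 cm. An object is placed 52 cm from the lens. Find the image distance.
1/di = 1/f − 1/do → di = 74.95 cm (real image)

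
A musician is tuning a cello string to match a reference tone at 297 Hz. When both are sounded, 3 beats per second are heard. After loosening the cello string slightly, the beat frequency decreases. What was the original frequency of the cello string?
300 Hz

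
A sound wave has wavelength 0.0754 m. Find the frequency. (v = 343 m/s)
f = v/λ = 4549 Hz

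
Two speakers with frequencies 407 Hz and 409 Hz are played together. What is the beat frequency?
2 Hz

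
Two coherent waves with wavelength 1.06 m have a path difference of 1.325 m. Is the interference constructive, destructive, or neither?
neither (partial) — path difference = 1.25λ, neither a whole number of wavelengths nor an odd multiple of λ/2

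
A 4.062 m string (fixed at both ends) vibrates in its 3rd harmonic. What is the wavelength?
λₙ = 2L/n = 2.708 m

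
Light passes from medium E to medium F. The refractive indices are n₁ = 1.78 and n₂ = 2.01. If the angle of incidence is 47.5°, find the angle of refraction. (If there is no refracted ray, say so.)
sin θ₂ = (n₁/n₂)·sin θ₁ = 0.6529 → θ₂ = 40.76°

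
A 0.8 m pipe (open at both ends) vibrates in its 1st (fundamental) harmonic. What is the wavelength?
λₙ = 2L/n = 1.6 m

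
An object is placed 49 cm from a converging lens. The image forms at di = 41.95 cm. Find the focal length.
1/f = 1/do + 1/di → f = 22.6 cm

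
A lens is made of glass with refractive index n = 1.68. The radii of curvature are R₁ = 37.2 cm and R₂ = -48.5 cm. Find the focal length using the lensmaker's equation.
1/f = (n − 1)(1/R₁ − 1/R₂) → f = 30.96 cm (converging lens)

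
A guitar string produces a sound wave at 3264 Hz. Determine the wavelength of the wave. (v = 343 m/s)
λ = v/f = 0.1051 m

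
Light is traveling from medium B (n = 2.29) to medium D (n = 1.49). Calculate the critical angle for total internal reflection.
θc = arcsin(n₂/n₁) = 40.59°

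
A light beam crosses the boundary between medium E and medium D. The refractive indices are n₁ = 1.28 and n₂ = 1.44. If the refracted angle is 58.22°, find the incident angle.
sin θ₁ = (n₂/n₁)·sin θ₂ → θ₁ = 73.01°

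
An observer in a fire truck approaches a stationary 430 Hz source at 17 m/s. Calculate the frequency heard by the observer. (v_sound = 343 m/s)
f_obs = f·(v + v_o)/v = 451.3 Hz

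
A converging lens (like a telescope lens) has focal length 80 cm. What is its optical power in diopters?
P = 1/f = 1.25 D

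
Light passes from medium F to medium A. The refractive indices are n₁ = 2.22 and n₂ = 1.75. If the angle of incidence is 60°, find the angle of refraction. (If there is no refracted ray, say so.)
sin θ₂ = (n₁/n₂)·sin θ₁ = 1.099 > 1, so there is no refracted ray — the light undergoes total internal reflection.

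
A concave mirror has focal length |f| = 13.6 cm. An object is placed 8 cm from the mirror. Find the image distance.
f = +13.6 cm (concave); 1/di = 1/f − 1/do → di = -19.43 cm (virtual image, behind mirror)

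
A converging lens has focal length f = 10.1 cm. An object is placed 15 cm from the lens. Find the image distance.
1/di = 1/f − 1/do → di = 30.92 cm (real image)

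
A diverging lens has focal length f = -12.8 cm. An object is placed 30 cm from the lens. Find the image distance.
1/di = 1/f − 1/do → di = -8.972 cm (virtual image)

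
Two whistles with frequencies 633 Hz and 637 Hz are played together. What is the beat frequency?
4 Hz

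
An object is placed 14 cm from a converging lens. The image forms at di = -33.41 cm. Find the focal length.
1/f = 1/do + 1/di → f = 24.1 cm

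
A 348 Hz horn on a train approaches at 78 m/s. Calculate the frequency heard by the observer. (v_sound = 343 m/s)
f_obs = f·v/(v − v_s) = 450.4 Hz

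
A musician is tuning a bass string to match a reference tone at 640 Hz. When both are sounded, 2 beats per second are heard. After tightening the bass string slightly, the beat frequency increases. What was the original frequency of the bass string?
642 Hz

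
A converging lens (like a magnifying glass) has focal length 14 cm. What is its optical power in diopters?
P = 1/f = 7.143 D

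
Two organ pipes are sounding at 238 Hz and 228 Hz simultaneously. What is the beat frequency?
10 Hz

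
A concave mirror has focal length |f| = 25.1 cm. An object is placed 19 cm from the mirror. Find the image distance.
f = +25.1 cm (concave); 1/di = 1/f − 1/do → di = -78.18 cm (virtual image, behind mirror)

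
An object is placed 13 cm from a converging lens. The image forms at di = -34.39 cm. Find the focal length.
1/f = 1/do + 1/di → f = 20.9 cm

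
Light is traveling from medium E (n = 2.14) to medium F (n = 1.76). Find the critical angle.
θc = arcsin(n₂/n₁) = 55.33°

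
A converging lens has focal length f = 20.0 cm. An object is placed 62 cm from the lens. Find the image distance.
1/di = 1/f − 1/do → di = 29.52 cm (real image)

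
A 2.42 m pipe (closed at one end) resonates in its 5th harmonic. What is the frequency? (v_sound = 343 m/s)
fₙ = nv/(4L) = 177.2 Hz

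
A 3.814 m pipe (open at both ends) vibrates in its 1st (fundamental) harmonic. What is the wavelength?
λₙ = 2L/n = 7.628 m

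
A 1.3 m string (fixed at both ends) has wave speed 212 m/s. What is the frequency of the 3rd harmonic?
fₙ = nv/(2L) = 244.6 Hz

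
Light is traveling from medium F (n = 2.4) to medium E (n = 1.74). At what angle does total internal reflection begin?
θc = arcsin(n₂/n₁) = 46.47°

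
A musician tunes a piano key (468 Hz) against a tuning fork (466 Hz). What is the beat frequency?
2 Hz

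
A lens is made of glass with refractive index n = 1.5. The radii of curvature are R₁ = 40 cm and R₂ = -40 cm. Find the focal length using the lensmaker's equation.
1/f = (n − 1)(1/R₁ − 1/R₂) → f = 40 cm (converging lens)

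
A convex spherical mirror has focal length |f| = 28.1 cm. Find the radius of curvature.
R = 2|f| = 56.2 cm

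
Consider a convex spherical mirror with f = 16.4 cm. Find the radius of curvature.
R = 2|f| = 32.8 cm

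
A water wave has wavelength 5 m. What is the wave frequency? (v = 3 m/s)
f = v/λ = 0.6 Hz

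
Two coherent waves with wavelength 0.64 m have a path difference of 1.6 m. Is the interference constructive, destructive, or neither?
destructive — path difference = 2.5λ, an odd multiple of λ/2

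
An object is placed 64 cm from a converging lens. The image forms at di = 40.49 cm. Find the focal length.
1/f = 1/do + 1/di → f = 24.8 cm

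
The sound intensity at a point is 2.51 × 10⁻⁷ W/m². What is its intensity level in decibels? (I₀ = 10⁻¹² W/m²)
β = 10·log₁₀(I/I₀) = 54 dB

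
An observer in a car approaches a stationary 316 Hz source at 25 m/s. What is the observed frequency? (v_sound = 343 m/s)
f_obs = f·(v + v_o)/v = 339 Hz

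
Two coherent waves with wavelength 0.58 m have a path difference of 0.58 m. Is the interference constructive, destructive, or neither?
constructive — path difference = 1λ, a whole number of wavelengths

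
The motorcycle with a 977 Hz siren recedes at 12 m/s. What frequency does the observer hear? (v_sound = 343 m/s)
f_obs = f·v/(v + v_s) = 944 Hz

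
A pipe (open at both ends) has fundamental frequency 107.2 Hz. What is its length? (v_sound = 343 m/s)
L = v/(2f₁) = 1.6 m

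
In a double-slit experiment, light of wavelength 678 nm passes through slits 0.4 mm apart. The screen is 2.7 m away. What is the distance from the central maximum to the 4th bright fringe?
y = mλL/d = 18.31 mm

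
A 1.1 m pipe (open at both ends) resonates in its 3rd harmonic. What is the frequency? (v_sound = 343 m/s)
fₙ = nv/(2L) = 467.7 Hz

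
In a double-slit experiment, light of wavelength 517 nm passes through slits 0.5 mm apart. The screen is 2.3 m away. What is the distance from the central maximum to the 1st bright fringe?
y = mλL/d = 2.378 mm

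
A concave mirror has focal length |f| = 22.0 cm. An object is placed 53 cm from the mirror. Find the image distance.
f = +22.0 cm (concave); 1/di = 1/f − 1/do → di = 37.61 cm (real image, in front of mirror)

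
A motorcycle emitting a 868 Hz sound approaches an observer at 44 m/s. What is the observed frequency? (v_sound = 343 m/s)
f_obs = f·v/(v − v_s) = 995.7 Hz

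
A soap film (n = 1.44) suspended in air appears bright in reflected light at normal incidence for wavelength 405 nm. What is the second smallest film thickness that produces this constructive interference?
2nt = (m − ½)λ with m = 2 → t = (m − ½)λ/(2n) = 210.9 nm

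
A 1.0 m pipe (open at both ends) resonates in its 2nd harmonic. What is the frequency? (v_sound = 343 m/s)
fₙ = nv/(2L) = 343 Hz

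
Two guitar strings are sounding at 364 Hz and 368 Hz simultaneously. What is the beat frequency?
4 Hz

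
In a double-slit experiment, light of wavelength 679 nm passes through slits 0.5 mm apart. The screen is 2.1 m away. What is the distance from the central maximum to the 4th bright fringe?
y = mλL/d = 11.41 mm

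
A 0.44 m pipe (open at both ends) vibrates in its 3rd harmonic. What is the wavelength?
λₙ = 2L/n = 0.2933 m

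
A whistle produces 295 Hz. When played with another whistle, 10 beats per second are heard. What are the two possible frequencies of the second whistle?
f₂ = 295 ± 10 Hz → 305 Hz or 285 Hz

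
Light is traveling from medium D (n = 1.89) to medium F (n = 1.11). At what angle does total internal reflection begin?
θc = arcsin(n₂/n₁) = 35.97°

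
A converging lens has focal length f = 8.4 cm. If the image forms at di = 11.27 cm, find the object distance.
1/do = 1/f − 1/di → do = 32.99 cm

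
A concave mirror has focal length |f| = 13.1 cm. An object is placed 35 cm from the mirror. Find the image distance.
f = +13.1 cm (concave); 1/di = 1/f − 1/do → di = 20.94 cm (real image, in front of mirror)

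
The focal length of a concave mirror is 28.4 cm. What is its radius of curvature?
R = 2|f| = 56.8 cm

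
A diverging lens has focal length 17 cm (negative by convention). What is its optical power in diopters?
P = 1/f = -5.882 D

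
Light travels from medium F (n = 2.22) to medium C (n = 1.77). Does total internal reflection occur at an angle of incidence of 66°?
θc = arcsin(n₂/n₁) = 52.87°; 66° > θc, so yes — total internal reflection.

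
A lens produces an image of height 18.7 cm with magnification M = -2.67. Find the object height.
ho = |hi|/|M| = 7.004 cm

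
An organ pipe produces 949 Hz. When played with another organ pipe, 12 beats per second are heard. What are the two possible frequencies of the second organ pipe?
f₂ = 949 ± 12 Hz → 961 Hz or 937 Hz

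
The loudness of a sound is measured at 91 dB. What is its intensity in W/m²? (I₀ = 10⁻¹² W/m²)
I = I₀·10^(β/10) = 1.26 × 10⁻³ W/m²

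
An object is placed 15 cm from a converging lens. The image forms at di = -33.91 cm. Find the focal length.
1/f = 1/do + 1/di → f = 26.9 cm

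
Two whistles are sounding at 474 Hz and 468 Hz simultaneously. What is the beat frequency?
6 Hz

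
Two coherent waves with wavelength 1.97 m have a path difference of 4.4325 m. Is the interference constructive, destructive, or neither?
neither (partial) — path difference = 2.25λ, neither a whole number of wavelengths nor an odd multiple of λ/2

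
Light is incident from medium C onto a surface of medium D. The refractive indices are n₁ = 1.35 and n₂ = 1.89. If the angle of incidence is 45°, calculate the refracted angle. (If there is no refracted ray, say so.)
sin θ₂ = (n₁/n₂)·sin θ₁ = 0.5051 → θ₂ = 30.34°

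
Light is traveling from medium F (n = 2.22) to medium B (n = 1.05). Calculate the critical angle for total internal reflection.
θc = arcsin(n₂/n₁) = 28.23°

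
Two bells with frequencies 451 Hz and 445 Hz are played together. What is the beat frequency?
6 Hz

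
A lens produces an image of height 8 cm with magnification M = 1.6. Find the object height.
ho = |hi|/|M| = 5 cm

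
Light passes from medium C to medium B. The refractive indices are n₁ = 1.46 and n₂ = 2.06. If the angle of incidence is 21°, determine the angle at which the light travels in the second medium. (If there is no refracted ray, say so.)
sin θ₂ = (n₁/n₂)·sin θ₁ = 0.254 → θ₂ = 14.71°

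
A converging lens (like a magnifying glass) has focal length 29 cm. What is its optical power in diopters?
P = 1/f = 3.448 D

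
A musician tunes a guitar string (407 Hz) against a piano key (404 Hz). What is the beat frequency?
3 Hz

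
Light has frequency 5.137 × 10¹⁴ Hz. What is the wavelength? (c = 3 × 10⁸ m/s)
λ = c/f = 584 nm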